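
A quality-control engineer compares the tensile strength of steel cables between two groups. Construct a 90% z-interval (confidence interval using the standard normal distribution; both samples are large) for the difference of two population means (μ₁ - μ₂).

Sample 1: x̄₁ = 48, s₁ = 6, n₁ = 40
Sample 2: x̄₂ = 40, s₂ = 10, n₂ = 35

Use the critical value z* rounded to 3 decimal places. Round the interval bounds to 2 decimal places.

Both samples are large (n₁ = 40 ≥ 30, n₂ = 35 ≥ 30), so a z-interval for the difference of means applies.

Point estimate: x̄₁ - x̄₂ = 48 - 40 = 8

Standard error: SE = √(s₁²/n₁ + s₂²/n₂)
= √(6²/40 + 10²/35)
= √(0.900000 + 2.857143)
= 1.938335

For 90% confidence, z* = 1.645 (from standard normal table)
Margin of error: E = z* × SE = 1.645 × 1.938335 = 3.1886

Z-interval: (x̄₁ - x̄₂) ± E = 8 ± 3.1886 = (4.8114, 11.1886)

Rounded to 2 decimal places:

(4.81, 11.19)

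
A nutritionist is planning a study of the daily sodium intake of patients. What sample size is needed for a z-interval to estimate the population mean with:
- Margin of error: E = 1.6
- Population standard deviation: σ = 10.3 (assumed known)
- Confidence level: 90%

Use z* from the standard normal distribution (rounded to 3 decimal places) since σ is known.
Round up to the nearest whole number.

Using z* since population σ is known (z-interval formula).

For 90% confidence, z* = 1.645 (from standard normal table)

Sample size formula for z-interval: n = (z*σ/E)²

n = (1.645 × 10.3 / 1.6)²
  = (10.589688)²
  = 112.1415

Round up to the nearest whole number: n = 113

113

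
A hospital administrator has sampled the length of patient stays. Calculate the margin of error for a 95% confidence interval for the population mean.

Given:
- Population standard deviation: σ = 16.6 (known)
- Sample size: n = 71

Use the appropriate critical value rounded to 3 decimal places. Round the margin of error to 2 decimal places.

The population standard deviation σ is known, so use the z-interval margin of error formula.

For 95% confidence, z* = 1.96 (from standard normal table)

Margin of error formula for z-interval: E = z* × σ/√n

E = 1.96 × 16.6/√71
  = 1.96 × 1.970058
  = 3.8613

Rounded to 2 decimal places:

3.86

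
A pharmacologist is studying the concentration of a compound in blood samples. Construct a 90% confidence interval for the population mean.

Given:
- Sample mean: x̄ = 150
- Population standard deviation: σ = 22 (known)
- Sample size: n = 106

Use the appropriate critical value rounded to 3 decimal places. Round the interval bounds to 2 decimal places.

The population standard deviation σ is known, so use a z-interval (standard normal critical value).

For 90% confidence, z* = 1.645 (from standard normal table)

Standard error: SE = σ/√n = 22/√106 = 2.136829

Margin of error: E = z* × SE = 1.645 × 2.136829 = 3.5151

Z-interval: x̄ ± E = 150 ± 3.5151 = (146.4849, 153.5151)

Rounded to 2 decimal places:

(146.48, 153.52)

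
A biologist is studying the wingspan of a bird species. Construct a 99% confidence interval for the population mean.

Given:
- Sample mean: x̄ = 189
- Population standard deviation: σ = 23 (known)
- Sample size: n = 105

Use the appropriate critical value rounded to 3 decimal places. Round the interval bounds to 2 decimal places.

The population standard deviation σ is known, so use a z-interval (standard normal critical value).

For 99% confidence, z* = 2.576 (from standard normal table)

Standard error: SE = σ/√n = 23/√105 = 2.244570

Margin of error: E = z* × SE = 2.576 × 2.244570 = 5.7820

Z-interval: x̄ ± E = 189 ± 5.7820 = (183.2180, 194.7820)

Rounded to 2 decimal places:

(183.22, 194.78)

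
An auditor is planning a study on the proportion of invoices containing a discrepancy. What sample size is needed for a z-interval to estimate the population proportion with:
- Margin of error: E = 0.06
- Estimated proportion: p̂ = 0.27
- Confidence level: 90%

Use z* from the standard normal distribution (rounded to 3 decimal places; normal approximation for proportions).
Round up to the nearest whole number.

Using z* for proportion z-interval (normal approximation).

For 90% confidence, z* = 1.645 (from standard normal table)

Sample size formula for proportion z-interval: n = z*²p̂(1-p̂)/E²

n = 1.645² × 0.27 × 0.73 / 0.06²
  = 2.706025 × 0.1971 / 0.0036
  = 148.1549

Round up to the nearest whole number: n = 149

149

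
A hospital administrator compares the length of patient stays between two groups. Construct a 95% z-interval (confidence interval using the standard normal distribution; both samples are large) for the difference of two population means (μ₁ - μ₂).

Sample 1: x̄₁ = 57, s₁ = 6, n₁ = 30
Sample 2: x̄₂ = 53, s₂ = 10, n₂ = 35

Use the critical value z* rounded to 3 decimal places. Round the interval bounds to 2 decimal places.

Both samples are large (n₁ = 30 ≥ 30, n₂ = 35 ≥ 30), so a z-interval for the difference of means applies.

Point estimate: x̄₁ - x̄₂ = 57 - 53 = 4

Standard error: SE = √(s₁²/n₁ + s₂²/n₂)
= √(6²/30 + 10²/35)
= √(1.200000 + 2.857143)
= 2.014235

For 95% confidence, z* = 1.96 (from standard normal table)
Margin of error: E = z* × SE = 1.96 × 2.014235 = 3.9479

Z-interval: (x̄₁ - x̄₂) ± E = 4 ± 3.9479 = (0.0521, 7.9479)

Rounded to 2 decimal places:

(0.05, 7.95)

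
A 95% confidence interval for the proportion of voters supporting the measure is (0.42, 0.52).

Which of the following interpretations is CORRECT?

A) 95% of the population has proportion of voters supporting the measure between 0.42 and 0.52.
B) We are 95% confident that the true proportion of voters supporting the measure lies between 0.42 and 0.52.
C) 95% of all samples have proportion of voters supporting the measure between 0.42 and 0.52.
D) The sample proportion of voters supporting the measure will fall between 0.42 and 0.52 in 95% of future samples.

A confidence interval represents our confidence in the procedure, not a probability statement about the parameter.

Key concept: If we repeated this sampling process many times and computed a 95% CI each time, about 95% of those intervals would contain the true population parameter.

For this specific interval (0.42, 0.52):
- Midpoint (point estimate): 0.47
- Margin of error: 0.05

The correct interpretation is the one stating confidence that the true parameter lies in the interval — option B.

B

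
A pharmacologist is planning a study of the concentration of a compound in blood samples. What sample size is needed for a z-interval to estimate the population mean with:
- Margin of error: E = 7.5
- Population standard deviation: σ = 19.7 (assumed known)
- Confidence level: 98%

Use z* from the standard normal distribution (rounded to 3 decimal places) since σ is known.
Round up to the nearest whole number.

Using z* since population σ is known (z-interval formula).

For 98% confidence, z* = 2.326 (from standard normal table)

Sample size formula for z-interval: n = (z*σ/E)²

n = (2.326 × 19.7 / 7.5)²
  = (6.109627)²
  = 37.3275

Round up to the nearest whole number: n = 38

38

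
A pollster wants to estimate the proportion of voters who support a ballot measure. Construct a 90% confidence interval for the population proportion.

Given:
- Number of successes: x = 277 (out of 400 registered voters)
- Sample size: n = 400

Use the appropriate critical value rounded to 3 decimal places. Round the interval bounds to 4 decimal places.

Sample proportion: p̂ = 277/400 = 0.692500

Check conditions for normal approximation:
  np̂ = 277 ≥ 10 ✓
  n(1-p̂) = 123 ≥ 10 ✓

The sample is large enough, so use a z-interval (normal approximation) for the proportion.

For 90% confidence, z* = 1.645 (from standard normal table)

Standard error: SE = √(p̂(1-p̂)/n) = √(0.692500×0.307500/400) = 0.02307291

Margin of error: E = z* × SE = 1.645 × 0.02307291 = 0.037955

Z-interval: p̂ ± E = 0.692500 ± 0.037955 = (0.654545, 0.730455)

Rounded to 4 decimal places:

(0.6545, 0.7305)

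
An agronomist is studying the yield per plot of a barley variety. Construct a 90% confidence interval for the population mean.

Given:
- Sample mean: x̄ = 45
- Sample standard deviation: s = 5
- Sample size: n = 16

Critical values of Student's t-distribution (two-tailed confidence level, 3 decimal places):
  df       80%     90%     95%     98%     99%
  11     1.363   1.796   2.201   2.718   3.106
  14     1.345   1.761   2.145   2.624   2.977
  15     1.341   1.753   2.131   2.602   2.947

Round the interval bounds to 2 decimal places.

The population standard deviation σ is unknown (only the sample standard deviation s is given), so use a t-interval with df = n - 1 = 16 - 1 = 15.

For 90% confidence with df = 15, t* = 1.753 (from t-table)

Standard error: SE = s/√n = 5/√16 = 1.250000

Margin of error: E = t* × SE = 1.753 × 1.250000 = 2.1912

T-interval: x̄ ± E = 45 ± 2.1912 = (42.8088, 47.1912)

Rounded to 2 decimal places:

(42.81, 47.19)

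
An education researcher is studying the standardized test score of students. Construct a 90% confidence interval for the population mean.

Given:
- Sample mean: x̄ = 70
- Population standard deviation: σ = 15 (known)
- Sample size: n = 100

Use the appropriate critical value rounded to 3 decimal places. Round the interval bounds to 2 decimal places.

The population standard deviation σ is known, so use a z-interval (standard normal critical value).

For 90% confidence, z* = 1.645 (from standard normal table)

Standard error: SE = σ/√n = 15/√100 = 1.500000

Margin of error: E = z* × SE = 1.645 × 1.500000 = 2.4675

Z-interval: x̄ ± E = 70 ± 2.4675 = (67.5325, 72.4675)

Rounded to 2 decimal places:

(67.53, 72.47)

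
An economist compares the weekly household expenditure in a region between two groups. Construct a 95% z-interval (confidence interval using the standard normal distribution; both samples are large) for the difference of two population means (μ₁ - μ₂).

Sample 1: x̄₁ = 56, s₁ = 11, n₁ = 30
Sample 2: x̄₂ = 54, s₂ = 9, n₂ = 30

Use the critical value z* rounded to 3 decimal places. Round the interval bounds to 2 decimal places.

Both samples are large (n₁ = 30 ≥ 30, n₂ = 30 ≥ 30), so a z-interval for the difference of means applies.

Point estimate: x̄₁ - x̄₂ = 56 - 54 = 2

Standard error: SE = √(s₁²/n₁ + s₂²/n₂)
= √(11²/30 + 9²/30)
= √(4.033333 + 2.700000)
= 2.594867

For 95% confidence, z* = 1.96 (from standard normal table)
Margin of error: E = z* × SE = 1.96 × 2.594867 = 5.0859

Z-interval: (x̄₁ - x̄₂) ± E = 2 ± 5.0859 = (-3.0859, 7.0859)

Rounded to 2 decimal places:

(-3.09, 7.09)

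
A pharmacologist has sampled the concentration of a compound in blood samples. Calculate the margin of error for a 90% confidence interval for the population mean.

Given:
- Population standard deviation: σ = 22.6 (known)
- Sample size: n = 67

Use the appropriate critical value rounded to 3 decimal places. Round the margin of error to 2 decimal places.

The population standard deviation σ is known, so use the z-interval margin of error formula.

For 90% confidence, z* = 1.645 (from standard normal table)

Margin of error formula for z-interval: E = z* × σ/√n

E = 1.645 × 22.6/√67
  = 1.645 × 2.761029
  = 4.5419

Rounded to 2 decimal places:

4.54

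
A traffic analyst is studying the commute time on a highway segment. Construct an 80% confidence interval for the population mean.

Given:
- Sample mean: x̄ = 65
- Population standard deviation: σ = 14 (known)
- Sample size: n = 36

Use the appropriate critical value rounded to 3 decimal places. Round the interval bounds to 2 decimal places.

The population standard deviation σ is known, so use a z-interval (standard normal critical value).

For 80% confidence, z* = 1.282 (from standard normal table)

Standard error: SE = σ/√n = 14/√36 = 2.333333

Margin of error: E = z* × SE = 1.282 × 2.333333 = 2.9913

Z-interval: x̄ ± E = 65 ± 2.9913 = (62.0087, 67.9913)

Rounded to 2 decimal places:

(62.01, 67.99)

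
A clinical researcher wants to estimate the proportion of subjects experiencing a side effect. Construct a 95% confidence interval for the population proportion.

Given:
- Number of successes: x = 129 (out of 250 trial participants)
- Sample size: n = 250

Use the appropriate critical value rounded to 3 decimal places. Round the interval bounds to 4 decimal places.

Sample proportion: p̂ = 129/250 = 0.516000

Check conditions for normal approximation:
  np̂ = 129 ≥ 10 ✓
  n(1-p̂) = 121 ≥ 10 ✓

The sample is large enough, so use a z-interval (normal approximation) for the proportion.

For 95% confidence, z* = 1.96 (from standard normal table)

Standard error: SE = √(p̂(1-p̂)/n) = √(0.516000×0.484000/250) = 0.03160658

Margin of error: E = z* × SE = 1.96 × 0.03160658 = 0.061949

Z-interval: p̂ ± E = 0.516000 ± 0.061949 = (0.454051, 0.577949)

Rounded to 4 decimal places:

(0.4541, 0.5779)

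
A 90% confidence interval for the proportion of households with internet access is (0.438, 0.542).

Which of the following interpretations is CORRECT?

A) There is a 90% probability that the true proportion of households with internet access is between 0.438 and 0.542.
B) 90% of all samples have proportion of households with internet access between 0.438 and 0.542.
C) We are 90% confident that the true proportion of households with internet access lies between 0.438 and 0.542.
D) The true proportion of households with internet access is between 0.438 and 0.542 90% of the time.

A confidence interval represents our confidence in the procedure, not a probability statement about the parameter.

Key concept: If we repeated this sampling process many times and computed a 90% CI each time, about 90% of those intervals would contain the true population parameter.

For this specific interval (0.438, 0.542):
- Midpoint (point estimate): 0.49
- Margin of error: 0.052

The correct interpretation is the one stating confidence that the true parameter lies in the interval — option C.

C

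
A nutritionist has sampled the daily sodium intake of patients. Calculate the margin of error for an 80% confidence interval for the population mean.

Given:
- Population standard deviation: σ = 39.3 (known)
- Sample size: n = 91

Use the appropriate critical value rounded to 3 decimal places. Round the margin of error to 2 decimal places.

The population standard deviation σ is known, so use the z-interval margin of error formula.

For 80% confidence, z* = 1.282 (from standard normal table)

Margin of error formula for z-interval: E = z* × σ/√n

E = 1.282 × 39.3/√91
  = 1.282 × 4.119759
  = 5.2815

Rounded to 2 decimal places:

5.28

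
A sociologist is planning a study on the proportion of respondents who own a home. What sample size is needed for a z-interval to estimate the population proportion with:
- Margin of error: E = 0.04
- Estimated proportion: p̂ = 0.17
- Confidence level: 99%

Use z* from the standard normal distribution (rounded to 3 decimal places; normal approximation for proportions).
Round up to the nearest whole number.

Using z* for proportion z-interval (normal approximation).

For 99% confidence, z* = 2.576 (from standard normal table)

Sample size formula for proportion z-interval: n = z*²p̂(1-p̂)/E²

n = 2.576² × 0.17 × 0.83 / 0.04²
  = 6.635776 × 0.1411 / 0.0016
  = 585.1925

Round up to the nearest whole number: n = 586

586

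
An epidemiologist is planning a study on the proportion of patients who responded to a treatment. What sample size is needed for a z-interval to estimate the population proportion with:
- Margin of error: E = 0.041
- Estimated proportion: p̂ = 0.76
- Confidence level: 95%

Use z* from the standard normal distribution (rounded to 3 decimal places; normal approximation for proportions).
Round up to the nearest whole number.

Using z* for proportion z-interval (normal approximation).

For 95% confidence, z* = 1.96 (from standard normal table)

Sample size formula for proportion z-interval: n = z*²p̂(1-p̂)/E²

n = 1.96² × 0.76 × 0.24 / 0.041²
  = 3.8416 × 0.1824 / 0.001681
  = 416.8399

Round up to the nearest whole number: n = 417

417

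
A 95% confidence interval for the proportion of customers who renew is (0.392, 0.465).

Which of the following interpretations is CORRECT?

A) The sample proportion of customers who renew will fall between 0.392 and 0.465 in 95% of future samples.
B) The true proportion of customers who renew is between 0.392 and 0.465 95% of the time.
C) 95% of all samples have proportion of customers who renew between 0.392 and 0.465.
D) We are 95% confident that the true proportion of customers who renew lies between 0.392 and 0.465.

A confidence interval represents our confidence in the procedure, not a probability statement about the parameter.

Key concept: If we repeated this sampling process many times and computed a 95% CI each time, about 95% of those intervals would contain the true population parameter.

For this specific interval (0.392, 0.465):
- Midpoint (point estimate): 0.4285
- Margin of error: 0.0365

The correct interpretation is the one stating confidence that the true parameter lies in the interval — option D.

D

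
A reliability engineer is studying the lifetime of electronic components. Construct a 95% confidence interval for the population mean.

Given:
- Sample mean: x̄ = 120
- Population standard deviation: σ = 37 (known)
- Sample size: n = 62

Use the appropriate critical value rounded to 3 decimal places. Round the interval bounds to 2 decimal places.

The population standard deviation σ is known, so use a z-interval (standard normal critical value).

For 95% confidence, z* = 1.96 (from standard normal table)

Standard error: SE = σ/√n = 37/√62 = 4.699005

Margin of error: E = z* × SE = 1.96 × 4.699005 = 9.2100

Z-interval: x̄ ± E = 120 ± 9.2100 = (110.7900, 129.2100)

Rounded to 2 decimal places:

(110.79, 129.21)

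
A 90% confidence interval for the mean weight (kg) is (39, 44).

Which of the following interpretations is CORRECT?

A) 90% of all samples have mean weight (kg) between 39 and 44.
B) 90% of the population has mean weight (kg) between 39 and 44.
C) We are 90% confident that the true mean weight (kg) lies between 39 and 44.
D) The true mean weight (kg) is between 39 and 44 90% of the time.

A confidence interval represents our confidence in the procedure, not a probability statement about the parameter.

Key concept: If we repeated this sampling process many times and computed a 90% CI each time, about 90% of those intervals would contain the true population parameter.

For this specific interval (39, 44):
- Midpoint (point estimate): 41.5
- Margin of error: 2.5

The correct interpretation is the one stating confidence that the true parameter lies in the interval — option C.

C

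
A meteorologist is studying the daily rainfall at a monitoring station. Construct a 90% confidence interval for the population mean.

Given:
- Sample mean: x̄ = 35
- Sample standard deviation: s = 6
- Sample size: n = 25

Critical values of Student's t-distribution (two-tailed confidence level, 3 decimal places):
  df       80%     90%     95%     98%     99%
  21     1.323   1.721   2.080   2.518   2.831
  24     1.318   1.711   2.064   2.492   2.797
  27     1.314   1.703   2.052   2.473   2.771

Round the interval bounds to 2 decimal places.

The population standard deviation σ is unknown (only the sample standard deviation s is given), so use a t-interval with df = n - 1 = 25 - 1 = 24.

For 90% confidence with df = 24, t* = 1.711 (from t-table)

Standard error: SE = s/√n = 6/√25 = 1.200000

Margin of error: E = t* × SE = 1.711 × 1.200000 = 2.0532

T-interval: x̄ ± E = 35 ± 2.0532 = (32.9468, 37.0532)

Rounded to 2 decimal places:

(32.95, 37.05)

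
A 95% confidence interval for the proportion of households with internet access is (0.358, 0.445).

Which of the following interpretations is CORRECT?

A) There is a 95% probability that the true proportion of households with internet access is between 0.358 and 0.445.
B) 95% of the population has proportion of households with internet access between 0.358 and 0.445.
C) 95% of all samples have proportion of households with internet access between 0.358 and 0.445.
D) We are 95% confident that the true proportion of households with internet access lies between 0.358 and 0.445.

A confidence interval represents our confidence in the procedure, not a probability statement about the parameter.

Key concept: If we repeated this sampling process many times and computed a 95% CI each time, about 95% of those intervals would contain the true population parameter.

For this specific interval (0.358, 0.445):
- Midpoint (point estimate): 0.4015
- Margin of error: 0.0435

The correct interpretation is the one stating confidence that the true parameter lies in the interval — option D.

D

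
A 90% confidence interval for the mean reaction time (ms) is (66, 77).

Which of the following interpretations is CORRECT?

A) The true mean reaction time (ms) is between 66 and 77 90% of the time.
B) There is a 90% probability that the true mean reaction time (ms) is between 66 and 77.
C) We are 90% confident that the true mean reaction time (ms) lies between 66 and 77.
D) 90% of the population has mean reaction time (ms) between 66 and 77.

A confidence interval represents our confidence in the procedure, not a probability statement about the parameter.

Key concept: If we repeated this sampling process many times and computed a 90% CI each time, about 90% of those intervals would contain the true population parameter.

For this specific interval (66, 77):
- Midpoint (point estimate): 71.5
- Margin of error: 5.5

The correct interpretation is the one stating confidence that the true parameter lies in the interval — option C.

C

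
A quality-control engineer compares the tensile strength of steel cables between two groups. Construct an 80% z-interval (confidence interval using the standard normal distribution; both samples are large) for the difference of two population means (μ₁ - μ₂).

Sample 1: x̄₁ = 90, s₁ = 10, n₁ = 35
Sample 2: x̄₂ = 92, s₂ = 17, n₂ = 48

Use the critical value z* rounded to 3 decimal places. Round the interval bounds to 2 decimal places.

Both samples are large (n₁ = 35 ≥ 30, n₂ = 48 ≥ 30), so a z-interval for the difference of means applies.

Point estimate: x̄₁ - x̄₂ = 90 - 92 = -2

Standard error: SE = √(s₁²/n₁ + s₂²/n₂)
= √(10²/35 + 17²/48)
= √(2.857143 + 6.020833)
= 2.979593

For 80% confidence, z* = 1.282 (from standard normal table)
Margin of error: E = z* × SE = 1.282 × 2.979593 = 3.8198

Z-interval: (x̄₁ - x̄₂) ± E = -2 ± 3.8198 = (-5.8198, 1.8198)

Rounded to 2 decimal places:

(-5.82, 1.82)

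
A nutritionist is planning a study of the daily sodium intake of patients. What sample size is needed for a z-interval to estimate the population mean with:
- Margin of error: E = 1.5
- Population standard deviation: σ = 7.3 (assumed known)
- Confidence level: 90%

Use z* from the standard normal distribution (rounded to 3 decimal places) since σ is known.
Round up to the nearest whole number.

Using z* since population σ is known (z-interval formula).

For 90% confidence, z* = 1.645 (from standard normal table)

Sample size formula for z-interval: n = (z*σ/E)²

n = (1.645 × 7.3 / 1.5)²
  = (8.005667)²
  = 64.0907

Round up to the nearest whole number: n = 65

65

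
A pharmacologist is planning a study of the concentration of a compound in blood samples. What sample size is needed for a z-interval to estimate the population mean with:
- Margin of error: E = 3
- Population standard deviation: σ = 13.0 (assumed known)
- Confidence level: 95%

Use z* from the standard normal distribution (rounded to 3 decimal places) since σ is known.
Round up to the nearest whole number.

Using z* since population σ is known (z-interval formula).

For 95% confidence, z* = 1.96 (from standard normal table)

Sample size formula for z-interval: n = (z*σ/E)²

n = (1.96 × 13.0 / 3)²
  = (8.493333)²
  = 72.1367

Round up to the nearest whole number: n = 73

73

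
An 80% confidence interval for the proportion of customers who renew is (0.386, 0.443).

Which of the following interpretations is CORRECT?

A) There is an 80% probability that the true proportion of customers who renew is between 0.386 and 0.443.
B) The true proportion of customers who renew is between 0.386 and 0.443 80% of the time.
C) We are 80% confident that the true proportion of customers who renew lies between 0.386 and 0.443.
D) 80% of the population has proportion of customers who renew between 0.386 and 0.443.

A confidence interval represents our confidence in the procedure, not a probability statement about the parameter.

Key concept: If we repeated this sampling process many times and computed an 80% CI each time, about 80% of those intervals would contain the true population parameter.

For this specific interval (0.386, 0.443):
- Midpoint (point estimate): 0.4145
- Margin of error: 0.0285

The correct interpretation is the one stating confidence that the true parameter lies in the interval — option C.

C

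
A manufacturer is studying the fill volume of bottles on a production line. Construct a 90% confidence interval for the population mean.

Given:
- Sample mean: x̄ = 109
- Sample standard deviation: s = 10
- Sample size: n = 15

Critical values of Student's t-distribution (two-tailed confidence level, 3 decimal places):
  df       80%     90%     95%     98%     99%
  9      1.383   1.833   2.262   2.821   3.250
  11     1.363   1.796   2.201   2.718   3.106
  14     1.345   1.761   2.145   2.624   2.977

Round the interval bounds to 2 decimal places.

The population standard deviation σ is unknown (only the sample standard deviation s is given), so use a t-interval with df = n - 1 = 15 - 1 = 14.

For 90% confidence with df = 14, t* = 1.761 (from t-table)

Standard error: SE = s/√n = 10/√15 = 2.581989

Margin of error: E = t* × SE = 1.761 × 2.581989 = 4.5469

T-interval: x̄ ± E = 109 ± 4.5469 = (104.4531, 113.5469)

Rounded to 2 decimal places:

(104.45, 113.55)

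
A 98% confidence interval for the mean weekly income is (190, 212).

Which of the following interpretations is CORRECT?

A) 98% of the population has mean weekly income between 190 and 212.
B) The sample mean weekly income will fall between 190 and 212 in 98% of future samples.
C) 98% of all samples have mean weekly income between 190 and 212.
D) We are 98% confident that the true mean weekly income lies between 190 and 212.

A confidence interval represents our confidence in the procedure, not a probability statement about the parameter.

Key concept: If we repeated this sampling process many times and computed a 98% CI each time, about 98% of those intervals would contain the true population parameter.

For this specific interval (190, 212):
- Midpoint (point estimate): 201
- Margin of error: 11

The correct interpretation is the one stating confidence that the true parameter lies in the interval — option D.

D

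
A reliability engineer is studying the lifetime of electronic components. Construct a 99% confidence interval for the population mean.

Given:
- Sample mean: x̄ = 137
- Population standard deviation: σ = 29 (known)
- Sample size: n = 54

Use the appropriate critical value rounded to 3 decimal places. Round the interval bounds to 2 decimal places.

The population standard deviation σ is known, so use a z-interval (standard normal critical value).

For 99% confidence, z* = 2.576 (from standard normal table)

Standard error: SE = σ/√n = 29/√54 = 3.946400

Margin of error: E = z* × SE = 2.576 × 3.946400 = 10.1659

Z-interval: x̄ ± E = 137 ± 10.1659 = (126.8341, 147.1659)

Rounded to 2 decimal places:

(126.83, 147.17)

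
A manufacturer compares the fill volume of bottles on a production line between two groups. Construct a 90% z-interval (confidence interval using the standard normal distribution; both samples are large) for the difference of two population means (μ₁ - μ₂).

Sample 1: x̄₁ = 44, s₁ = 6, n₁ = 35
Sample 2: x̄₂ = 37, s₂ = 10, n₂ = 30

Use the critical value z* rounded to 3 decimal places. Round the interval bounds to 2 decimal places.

Both samples are large (n₁ = 35 ≥ 30, n₂ = 30 ≥ 30), so a z-interval for the difference of means applies.

Point estimate: x̄₁ - x̄₂ = 44 - 37 = 7

Standard error: SE = √(s₁²/n₁ + s₂²/n₂)
= √(6²/35 + 10²/30)
= √(1.028571 + 3.333333)
= 2.088517

For 90% confidence, z* = 1.645 (from standard normal table)
Margin of error: E = z* × SE = 1.645 × 2.088517 = 3.4356

Z-interval: (x̄₁ - x̄₂) ± E = 7 ± 3.4356 = (3.5644, 10.4356)

Rounded to 2 decimal places:

(3.56, 10.44)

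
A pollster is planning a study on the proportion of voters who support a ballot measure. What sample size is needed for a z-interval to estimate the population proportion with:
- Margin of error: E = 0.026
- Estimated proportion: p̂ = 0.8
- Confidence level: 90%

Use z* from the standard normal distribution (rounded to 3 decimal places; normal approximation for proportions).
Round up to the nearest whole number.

Using z* for proportion z-interval (normal approximation).

For 90% confidence, z* = 1.645 (from standard normal table)

Sample size formula for proportion z-interval: n = z*²p̂(1-p̂)/E²

n = 1.645² × 0.8 × 0.2 / 0.026²
  = 2.706025 × 0.16 / 0.000676
  = 640.4793

Round up to the nearest whole number: n = 641

641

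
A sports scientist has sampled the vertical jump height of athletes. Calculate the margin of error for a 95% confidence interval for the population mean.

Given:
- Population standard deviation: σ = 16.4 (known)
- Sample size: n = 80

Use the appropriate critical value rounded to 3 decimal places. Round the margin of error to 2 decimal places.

The population standard deviation σ is known, so use the z-interval margin of error formula.

For 95% confidence, z* = 1.96 (from standard normal table)

Margin of error formula for z-interval: E = z* × σ/√n

E = 1.96 × 16.4/√80
  = 1.96 × 1.833576
  = 3.5938

Rounded to 2 decimal places:

3.59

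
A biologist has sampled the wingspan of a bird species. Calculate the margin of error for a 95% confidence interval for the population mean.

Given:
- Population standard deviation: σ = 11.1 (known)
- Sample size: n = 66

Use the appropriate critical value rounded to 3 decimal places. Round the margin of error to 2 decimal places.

The population standard deviation σ is known, so use the z-interval margin of error formula.

For 95% confidence, z* = 1.96 (from standard normal table)

Margin of error formula for z-interval: E = z* × σ/√n

E = 1.96 × 11.1/√66
  = 1.96 × 1.366316
  = 2.6780

Rounded to 2 decimal places:

2.68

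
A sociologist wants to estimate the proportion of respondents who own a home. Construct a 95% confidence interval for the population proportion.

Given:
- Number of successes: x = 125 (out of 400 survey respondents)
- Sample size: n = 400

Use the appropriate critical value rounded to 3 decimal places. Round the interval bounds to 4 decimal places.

Sample proportion: p̂ = 125/400 = 0.312500

Check conditions for normal approximation:
  np̂ = 125 ≥ 10 ✓
  n(1-p̂) = 275 ≥ 10 ✓

The sample is large enough, so use a z-interval (normal approximation) for the proportion.

For 95% confidence, z* = 1.96 (from standard normal table)

Standard error: SE = √(p̂(1-p̂)/n) = √(0.312500×0.687500/400) = 0.02317562

Margin of error: E = z* × SE = 1.96 × 0.02317562 = 0.045424

Z-interval: p̂ ± E = 0.312500 ± 0.045424 = (0.267076, 0.357924)

Rounded to 4 decimal places:

(0.2671, 0.3579)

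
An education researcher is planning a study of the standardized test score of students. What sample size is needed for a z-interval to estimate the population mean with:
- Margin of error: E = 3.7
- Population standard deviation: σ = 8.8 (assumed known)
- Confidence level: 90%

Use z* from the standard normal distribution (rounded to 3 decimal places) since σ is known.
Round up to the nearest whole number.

Using z* since population σ is known (z-interval formula).

For 90% confidence, z* = 1.645 (from standard normal table)

Sample size formula for z-interval: n = (z*σ/E)²

n = (1.645 × 8.8 / 3.7)²
  = (3.912432)²
  = 15.3071

Round up to the nearest whole number: n = 16

16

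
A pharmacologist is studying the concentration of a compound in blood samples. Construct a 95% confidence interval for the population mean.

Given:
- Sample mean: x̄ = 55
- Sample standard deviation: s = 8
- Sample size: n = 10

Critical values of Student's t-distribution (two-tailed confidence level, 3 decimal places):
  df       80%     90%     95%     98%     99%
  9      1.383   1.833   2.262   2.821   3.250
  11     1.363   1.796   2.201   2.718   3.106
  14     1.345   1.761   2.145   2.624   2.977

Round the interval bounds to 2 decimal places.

The population standard deviation σ is unknown (only the sample standard deviation s is given), so use a t-interval with df = n - 1 = 10 - 1 = 9.

For 95% confidence with df = 9, t* = 2.262 (from t-table)

Standard error: SE = s/√n = 8/√10 = 2.529822

Margin of error: E = t* × SE = 2.262 × 2.529822 = 5.7225

T-interval: x̄ ± E = 55 ± 5.7225 = (49.2775, 60.7225)

Rounded to 2 decimal places:

(49.28, 60.72)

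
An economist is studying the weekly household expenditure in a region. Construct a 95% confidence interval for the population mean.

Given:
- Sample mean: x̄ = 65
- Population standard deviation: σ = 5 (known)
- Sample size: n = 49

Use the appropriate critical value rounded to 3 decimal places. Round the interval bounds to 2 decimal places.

The population standard deviation σ is known, so use a z-interval (standard normal critical value).

For 95% confidence, z* = 1.96 (from standard normal table)

Standard error: SE = σ/√n = 5/√49 = 0.714286

Margin of error: E = z* × SE = 1.96 × 0.714286 = 1.4000

Z-interval: x̄ ± E = 65 ± 1.4000 = (63.6000, 66.4000)

Rounded to 2 decimal places:

(63.60, 66.40)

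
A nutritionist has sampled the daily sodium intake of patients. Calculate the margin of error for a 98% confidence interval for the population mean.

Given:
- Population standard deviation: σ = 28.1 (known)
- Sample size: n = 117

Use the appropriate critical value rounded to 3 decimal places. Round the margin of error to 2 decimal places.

The population standard deviation σ is known, so use the z-interval margin of error formula.

For 98% confidence, z* = 2.326 (from standard normal table)

Margin of error formula for z-interval: E = z* × σ/√n

E = 2.326 × 28.1/√117
  = 2.326 × 2.597846
  = 6.0426

Rounded to 2 decimal places:

6.04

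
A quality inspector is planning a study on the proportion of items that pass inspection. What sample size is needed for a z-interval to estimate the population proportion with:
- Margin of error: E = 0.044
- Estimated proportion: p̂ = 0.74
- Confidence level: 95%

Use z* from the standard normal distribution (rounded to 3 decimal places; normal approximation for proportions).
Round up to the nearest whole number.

Using z* for proportion z-interval (normal approximation).

For 95% confidence, z* = 1.96 (from standard normal table)

Sample size formula for proportion z-interval: n = z*²p̂(1-p̂)/E²

n = 1.96² × 0.74 × 0.26 / 0.044²
  = 3.8416 × 0.1924 / 0.001936
  = 381.7788

Round up to the nearest whole number: n = 382

382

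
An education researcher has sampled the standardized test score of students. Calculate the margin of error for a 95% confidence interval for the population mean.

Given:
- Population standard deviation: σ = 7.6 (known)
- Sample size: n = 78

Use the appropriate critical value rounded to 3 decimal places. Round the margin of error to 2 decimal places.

The population standard deviation σ is known, so use the z-interval margin of error formula.

For 95% confidence, z* = 1.96 (from standard normal table)

Margin of error formula for z-interval: E = z* × σ/√n

E = 1.96 × 7.6/√78
  = 1.96 × 0.860531
  = 1.6866

Rounded to 2 decimal places:

1.69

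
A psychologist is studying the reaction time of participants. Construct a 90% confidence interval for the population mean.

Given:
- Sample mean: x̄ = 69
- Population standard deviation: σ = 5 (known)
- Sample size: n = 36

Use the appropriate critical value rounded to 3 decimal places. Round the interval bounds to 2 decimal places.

The population standard deviation σ is known, so use a z-interval (standard normal critical value).

For 90% confidence, z* = 1.645 (from standard normal table)

Standard error: SE = σ/√n = 5/√36 = 0.833333

Margin of error: E = z* × SE = 1.645 × 0.833333 = 1.3708

Z-interval: x̄ ± E = 69 ± 1.3708 = (67.6292, 70.3708)

Rounded to 2 decimal places:

(67.63, 70.37)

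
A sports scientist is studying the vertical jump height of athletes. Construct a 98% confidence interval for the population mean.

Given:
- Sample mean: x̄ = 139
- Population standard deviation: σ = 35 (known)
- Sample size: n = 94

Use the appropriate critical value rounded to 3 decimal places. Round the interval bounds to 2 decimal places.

The population standard deviation σ is known, so use a z-interval (standard normal critical value).

For 98% confidence, z* = 2.326 (from standard normal table)

Standard error: SE = σ/√n = 35/√94 = 3.609974

Margin of error: E = z* × SE = 2.326 × 3.609974 = 8.3968

Z-interval: x̄ ± E = 139 ± 8.3968 = (130.6032, 147.3968)

Rounded to 2 decimal places:

(130.60, 147.40)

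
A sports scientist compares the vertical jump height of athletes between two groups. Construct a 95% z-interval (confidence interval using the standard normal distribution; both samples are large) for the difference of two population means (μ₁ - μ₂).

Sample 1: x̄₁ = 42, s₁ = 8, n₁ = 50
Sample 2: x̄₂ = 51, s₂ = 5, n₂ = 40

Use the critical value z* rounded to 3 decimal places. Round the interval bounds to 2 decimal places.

Both samples are large (n₁ = 50 ≥ 30, n₂ = 40 ≥ 30), so a z-interval for the difference of means applies.

Point estimate: x̄₁ - x̄₂ = 42 - 51 = -9

Standard error: SE = √(s₁²/n₁ + s₂²/n₂)
= √(8²/50 + 5²/40)
= √(1.280000 + 0.625000)
= 1.380217

For 95% confidence, z* = 1.96 (from standard normal table)
Margin of error: E = z* × SE = 1.96 × 1.380217 = 2.7052

Z-interval: (x̄₁ - x̄₂) ± E = -9 ± 2.7052 = (-11.7052, -6.2948)

Rounded to 2 decimal places:

(-11.71, -6.29)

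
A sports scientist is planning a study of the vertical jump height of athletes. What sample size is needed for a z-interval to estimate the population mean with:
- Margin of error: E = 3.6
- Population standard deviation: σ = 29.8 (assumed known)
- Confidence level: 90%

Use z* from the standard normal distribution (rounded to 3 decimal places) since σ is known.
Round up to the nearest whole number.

Using z* since population σ is known (z-interval formula).

For 90% confidence, z* = 1.645 (from standard normal table)

Sample size formula for z-interval: n = (z*σ/E)²

n = (1.645 × 29.8 / 3.6)²
  = (13.616944)²
  = 185.4212

Round up to the nearest whole number: n = 186

186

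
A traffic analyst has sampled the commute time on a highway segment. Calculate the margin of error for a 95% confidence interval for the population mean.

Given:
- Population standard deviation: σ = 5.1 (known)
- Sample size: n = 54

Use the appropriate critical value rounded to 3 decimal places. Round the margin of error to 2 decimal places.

The population standard deviation σ is known, so use the z-interval margin of error formula.

For 95% confidence, z* = 1.96 (from standard normal table)

Margin of error formula for z-interval: E = z* × σ/√n

E = 1.96 × 5.1/√54
  = 1.96 × 0.694022
  = 1.3603

Rounded to 2 decimal places:

1.36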